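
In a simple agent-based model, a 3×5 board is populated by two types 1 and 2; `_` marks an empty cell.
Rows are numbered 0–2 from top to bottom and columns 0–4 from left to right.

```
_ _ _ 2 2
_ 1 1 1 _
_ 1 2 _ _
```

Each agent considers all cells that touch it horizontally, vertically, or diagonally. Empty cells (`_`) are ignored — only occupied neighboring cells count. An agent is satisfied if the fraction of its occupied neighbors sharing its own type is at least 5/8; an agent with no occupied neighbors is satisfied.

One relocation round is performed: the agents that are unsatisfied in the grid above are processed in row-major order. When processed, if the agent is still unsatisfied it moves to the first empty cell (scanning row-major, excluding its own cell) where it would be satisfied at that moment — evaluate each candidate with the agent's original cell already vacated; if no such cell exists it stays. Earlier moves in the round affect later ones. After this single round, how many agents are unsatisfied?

Initially unsatisfied (in order): (0,3), (0,4), (1,2), (1,3), (2,2).
  (0,3): no empty cell satisfies it; stays.
  (0,4): no empty cell satisfies it; stays.
  (1,2) → (0,0).
  (1,3) → (0,1).
  (2,2) → (1,3).
Resulting grid:
1 1 _ 2 2
_ 1 _ 2 _
_ 1 _ _ _
All satisfied now.

0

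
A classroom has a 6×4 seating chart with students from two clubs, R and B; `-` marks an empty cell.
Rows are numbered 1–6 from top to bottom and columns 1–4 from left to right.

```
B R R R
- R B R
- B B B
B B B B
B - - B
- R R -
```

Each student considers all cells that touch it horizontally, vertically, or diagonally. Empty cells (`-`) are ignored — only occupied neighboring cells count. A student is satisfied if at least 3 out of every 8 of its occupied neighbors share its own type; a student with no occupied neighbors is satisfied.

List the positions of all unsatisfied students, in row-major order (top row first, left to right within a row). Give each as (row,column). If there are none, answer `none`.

(1,1), (2,2)

Row 1: (1,1)B 0/2 unhappy · (1,2)R 2/4 ok · (1,3)R 4/5 ok · (1,4)R 2/3 ok
Row 2: (2,2)R 2/6 unhappy · (2,3)B 3/8 ok · (2,4)R 2/5 ok
Row 3: (3,2)B 5/6 ok · (3,3)B 6/8 ok · (3,4)B 4/5 ok
Row 4: (4,1)B 3/3 ok · (4,2)B 5/5 ok · (4,3)B 6/6 ok · (4,4)B 4/4 ok
Row 5: (5,1)B 2/3 ok · (5,4)B 2/3 ok
Row 6: (6,2)R 1/2 ok · (6,3)R 1/2 ok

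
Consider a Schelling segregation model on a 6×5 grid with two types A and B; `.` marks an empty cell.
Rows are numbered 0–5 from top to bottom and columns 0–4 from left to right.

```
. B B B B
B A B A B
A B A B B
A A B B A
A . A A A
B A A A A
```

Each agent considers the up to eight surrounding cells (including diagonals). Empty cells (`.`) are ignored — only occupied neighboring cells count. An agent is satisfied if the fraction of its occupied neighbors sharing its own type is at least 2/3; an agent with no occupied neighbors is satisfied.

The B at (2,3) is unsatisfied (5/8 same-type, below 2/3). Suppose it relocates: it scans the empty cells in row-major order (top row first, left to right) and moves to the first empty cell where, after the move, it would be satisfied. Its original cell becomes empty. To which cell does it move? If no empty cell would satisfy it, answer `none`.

Vacating (2,3). Empty cells in order:
  (0,0): 2/3 same-type → satisfied — stop here.

(0,0)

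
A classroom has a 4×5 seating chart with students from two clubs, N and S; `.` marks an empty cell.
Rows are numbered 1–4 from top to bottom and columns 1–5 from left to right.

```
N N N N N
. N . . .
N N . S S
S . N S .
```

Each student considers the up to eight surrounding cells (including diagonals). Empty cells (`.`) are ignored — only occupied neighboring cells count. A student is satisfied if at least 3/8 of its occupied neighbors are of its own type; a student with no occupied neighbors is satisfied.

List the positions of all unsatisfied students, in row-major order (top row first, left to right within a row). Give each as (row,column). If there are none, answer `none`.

(1,1)N 2/2 ✓
(1,2)N 3/3 ✓
(1,3)N 3/3 ✓
(1,4)N 2/2 ✓
(1,5)N 1/1 ✓
(2,2)N 5/5 ✓
(3,1)N 2/3 ✓
(3,2)N 3/4 ✓
(3,4)S 2/3 ✓
(3,5)S 2/2 ✓
(4,1)S 0/2 ✗
(4,3)N 1/3 ✗
(4,4)S 2/3 ✓

(4,1), (4,3)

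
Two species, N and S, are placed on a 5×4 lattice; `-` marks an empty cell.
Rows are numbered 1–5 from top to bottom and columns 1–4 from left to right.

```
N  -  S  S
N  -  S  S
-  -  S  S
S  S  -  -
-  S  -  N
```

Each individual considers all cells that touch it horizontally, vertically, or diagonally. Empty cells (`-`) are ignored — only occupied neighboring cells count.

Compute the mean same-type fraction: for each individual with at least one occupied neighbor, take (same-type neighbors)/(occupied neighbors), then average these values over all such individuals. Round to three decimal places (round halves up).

Row 1: (1,1)N 1/1 · (1,3)S 3/3 · (1,4)S 3/3
Row 2: (2,1)N 1/1 · (2,3)S 5/5 · (2,4)S 5/5
Row 3: (3,3)S 4/4 · (3,4)S 3/3
Row 4: (4,1)S 2/2 · (4,2)S 3/3
Row 5: (5,2)S 2/2 · (5,4)N — no occupied neighbors
Sum over 11 individuals: 1/1 + 3/3 + 3/3 + 1/1 + 5/5 + 5/5 + 4/4 + 3/3 + 2/2 + 3/3 + 2/2 = 11; mean = 11 ÷ 11 = 1 = 1.0 → 1.000.

1.000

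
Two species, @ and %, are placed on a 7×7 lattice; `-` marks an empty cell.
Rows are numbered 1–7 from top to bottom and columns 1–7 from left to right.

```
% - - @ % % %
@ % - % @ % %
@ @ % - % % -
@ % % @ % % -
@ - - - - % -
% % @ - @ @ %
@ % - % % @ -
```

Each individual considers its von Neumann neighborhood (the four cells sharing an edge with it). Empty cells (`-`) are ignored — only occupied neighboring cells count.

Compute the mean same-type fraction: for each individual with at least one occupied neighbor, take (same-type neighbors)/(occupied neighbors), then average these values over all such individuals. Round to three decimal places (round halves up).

Row 1: (1,1)% 0/1 · (1,4)@ 0/2 · (1,5)% 1/3 · (1,6)% 3/3 · (1,7)% 2/2
Row 2: (2,1)@ 1/3 · (2,2)% 0/2 · (2,4)% 0/2 · (2,5)@ 0/4 · (2,6)% 3/4 · (2,7)% 2/2
Row 3: (3,1)@ 3/3 · (3,2)@ 1/4 · (3,3)% 1/2 · (3,5)% 2/3 · (3,6)% 3/3
Row 4: (4,1)@ 2/3 · (4,2)% 1/3 · (4,3)% 2/3 · (4,4)@ 0/2 · (4,5)% 2/3 · (4,6)% 3/3
Row 5: (5,1)@ 1/2 · (5,6)% 1/2
Row 6: (6,1)% 1/3 · (6,2)% 2/3 · (6,3)@ 0/1 · (6,5)@ 1/2 · (6,6)@ 2/4 · (6,7)% 0/1
Row 7: (7,1)@ 0/2 · (7,2)% 1/2 · (7,4)% 1/1 · (7,5)% 1/3 · (7,6)@ 1/2
Sum over 35 individuals: 0/1 + 0/2 + 1/3 + 3/3 + 2/2 + 1/3 + 0/2 + 0/2 + 0/4 + 3/4 + 2/2 + 3/3 + 1/4 + 1/2 + 2/3 + 3/3 + 2/3 + 1/3 + 2/3 + 0/2 + 2/3 + 3/3 + 1/2 + 1/2 + 1/3 + 2/3 + 0/1 + 1/2 + 2/4 + 0/1 + 0/2 + 1/2 + 1/1 + 1/3 + 1/2 = 33/2; mean = 33/2 ÷ 35 = 33/70 = 0.471428… → 0.471.

0.471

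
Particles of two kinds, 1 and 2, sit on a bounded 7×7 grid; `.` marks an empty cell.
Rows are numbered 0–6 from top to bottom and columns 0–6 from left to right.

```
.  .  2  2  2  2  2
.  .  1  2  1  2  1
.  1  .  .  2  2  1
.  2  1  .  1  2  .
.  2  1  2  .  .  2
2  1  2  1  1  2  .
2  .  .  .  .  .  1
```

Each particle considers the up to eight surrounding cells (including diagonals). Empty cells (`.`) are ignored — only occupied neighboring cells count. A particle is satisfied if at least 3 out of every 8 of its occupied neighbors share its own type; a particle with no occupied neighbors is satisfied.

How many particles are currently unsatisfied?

11

Row 0: (0,2)2 2/3 ✓ · (0,3)2 3/5 ✓ · (0,4)2 4/5 ✓ · (0,5)2 3/5 ✓ · (0,6)2 2/3 ✓
Row 1: (1,2)1 1/4 ✗ · (1,3)2 4/6 ✓ · (1,4)1 0/7 ✗ · (1,5)2 5/8 ✓ · (1,6)1 1/5 ✗
Row 2: (2,1)1 2/3 ✓ · (2,4)2 4/6 ✓ · (2,5)2 3/7 ✓ · (2,6)1 1/4 ✗
Row 3: (3,1)2 1/4 ✗ · (3,2)1 2/5 ✓ · (3,4)1 0/4 ✗ · (3,5)2 3/5 ✓
Row 4: (4,1)2 3/6 ✓ · (4,2)1 3/7 ✓ · (4,3)2 1/6 ✗ · (4,6)2 2/2 ✓
Row 5: (5,0)2 2/3 ✓ · (5,1)1 1/5 ✗ · (5,2)2 2/5 ✓ · (5,3)1 2/4 ✓ · (5,4)1 1/3 ✗ · (5,5)2 1/3 ✗
Row 6: (6,0)2 1/2 ✓ · (6,6)1 0/1 ✗
Unsatisfied: (1,2), (1,4), (1,6), (2,6), (3,1), (3,4), (4,3), (5,1), (5,4), (5,5), (6,6) — 11 in total.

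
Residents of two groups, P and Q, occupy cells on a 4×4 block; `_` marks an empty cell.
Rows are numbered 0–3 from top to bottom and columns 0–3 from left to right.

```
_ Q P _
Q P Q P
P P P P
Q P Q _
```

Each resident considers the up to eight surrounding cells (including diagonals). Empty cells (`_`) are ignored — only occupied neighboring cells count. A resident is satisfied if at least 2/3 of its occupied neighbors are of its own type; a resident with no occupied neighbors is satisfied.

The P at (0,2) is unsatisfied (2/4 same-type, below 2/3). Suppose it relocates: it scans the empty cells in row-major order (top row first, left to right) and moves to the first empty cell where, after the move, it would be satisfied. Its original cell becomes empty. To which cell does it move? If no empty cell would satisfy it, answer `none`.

(3,3)

Vacating (0,2). Empty cells in order:
  (0,0): 1/3 same-type → still unsatisfied.
  (0,3): 1/2 same-type → still unsatisfied.
  (3,3): 2/3 same-type → satisfied — stop here.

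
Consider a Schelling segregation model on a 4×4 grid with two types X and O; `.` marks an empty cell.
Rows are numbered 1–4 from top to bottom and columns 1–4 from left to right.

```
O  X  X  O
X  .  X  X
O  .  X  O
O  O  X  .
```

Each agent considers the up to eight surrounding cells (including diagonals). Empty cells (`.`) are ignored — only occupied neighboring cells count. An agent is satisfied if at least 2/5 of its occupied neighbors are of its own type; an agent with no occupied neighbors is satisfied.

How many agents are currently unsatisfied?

Row 1: (1,1)O 0/2 not · (1,2)X 3/4 satisfied · (1,3)X 3/4 satisfied · (1,4)O 0/3 not
Row 2: (2,1)X 1/3 not · (2,3)X 4/6 satisfied · (2,4)X 3/5 satisfied
Row 3: (3,1)O 2/3 satisfied · (3,3)X 3/5 satisfied · (3,4)O 0/4 not
Row 4: (4,1)O 2/2 satisfied · (4,2)O 2/4 satisfied · (4,3)X 1/3 not
Unsatisfied: (1,1), (1,4), (2,1), (3,4), (4,3) — 5 in total.

5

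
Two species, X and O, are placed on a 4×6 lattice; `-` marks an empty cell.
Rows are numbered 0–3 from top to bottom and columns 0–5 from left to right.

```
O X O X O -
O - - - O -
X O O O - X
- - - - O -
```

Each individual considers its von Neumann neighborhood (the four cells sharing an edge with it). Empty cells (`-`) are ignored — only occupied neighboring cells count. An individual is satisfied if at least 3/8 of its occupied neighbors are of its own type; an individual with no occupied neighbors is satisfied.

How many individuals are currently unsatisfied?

(0,0)O 1/2 ✓
(0,1)X 0/2 ✗
(0,2)O 0/2 ✗
(0,3)X 0/2 ✗
(0,4)O 1/2 ✓
(1,0)O 1/2 ✓
(1,4)O 1/1 ✓
(2,0)X 0/2 ✗
(2,1)O 1/2 ✓
(2,2)O 2/2 ✓
(2,3)O 1/1 ✓
(2,5)X 0/0 ✓
(3,4)O 0/0 ✓
Unsatisfied: (0,1), (0,2), (0,3), (2,0) — 4 in total.

4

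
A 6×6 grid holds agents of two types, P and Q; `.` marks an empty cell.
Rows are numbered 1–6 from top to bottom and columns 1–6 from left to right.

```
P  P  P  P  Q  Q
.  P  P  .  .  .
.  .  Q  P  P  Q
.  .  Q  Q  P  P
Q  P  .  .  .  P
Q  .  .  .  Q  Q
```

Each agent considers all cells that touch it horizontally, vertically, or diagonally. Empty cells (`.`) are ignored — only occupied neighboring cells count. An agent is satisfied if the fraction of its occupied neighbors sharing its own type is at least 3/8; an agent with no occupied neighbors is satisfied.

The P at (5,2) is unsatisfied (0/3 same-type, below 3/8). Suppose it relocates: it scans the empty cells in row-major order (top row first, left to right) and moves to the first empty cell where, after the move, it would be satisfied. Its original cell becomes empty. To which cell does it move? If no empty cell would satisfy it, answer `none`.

Vacating (5,2). Empty cells in order:
  (2,1): 3/3 same-type → satisfied — stop here.

(2,1)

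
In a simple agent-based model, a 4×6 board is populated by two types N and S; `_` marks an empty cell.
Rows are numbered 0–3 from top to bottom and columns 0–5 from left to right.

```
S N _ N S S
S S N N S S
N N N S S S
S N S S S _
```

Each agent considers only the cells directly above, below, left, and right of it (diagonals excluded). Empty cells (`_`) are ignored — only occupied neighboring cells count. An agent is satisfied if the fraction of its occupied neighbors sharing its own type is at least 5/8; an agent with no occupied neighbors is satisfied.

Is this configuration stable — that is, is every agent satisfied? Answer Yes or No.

(0,0)S 1/2 ✗
(0,1)N 0/2 ✗
(0,3)N 1/2 ✗
(0,4)S 2/3 ✓
(0,5)S 2/2 ✓
(1,0)S 2/3 ✓
(1,1)S 1/4 ✗
(1,2)N 2/3 ✓
(1,3)N 2/4 ✗
(1,4)S 3/4 ✓
(1,5)S 3/3 ✓
(2,0)N 1/3 ✗
(2,1)N 3/4 ✓
(2,2)N 2/4 ✗
(2,3)S 2/4 ✗
(2,4)S 4/4 ✓
(2,5)S 2/2 ✓
(3,0)S 0/2 ✗
(3,1)N 1/3 ✗
(3,2)S 1/3 ✗
(3,3)S 3/3 ✓
(3,4)S 2/2 ✓
For instance (0,0) has only 1/2 same-type neighbors, below 5/8.

No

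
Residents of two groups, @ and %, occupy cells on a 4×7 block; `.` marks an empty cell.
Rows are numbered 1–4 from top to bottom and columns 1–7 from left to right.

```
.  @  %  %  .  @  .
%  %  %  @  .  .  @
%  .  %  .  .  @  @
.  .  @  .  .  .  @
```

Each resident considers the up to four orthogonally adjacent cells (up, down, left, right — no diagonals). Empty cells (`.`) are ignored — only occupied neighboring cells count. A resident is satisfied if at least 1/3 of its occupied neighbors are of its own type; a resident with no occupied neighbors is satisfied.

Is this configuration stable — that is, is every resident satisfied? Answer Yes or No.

No

Row 1: (1,2)@ 0/2 not · (1,3)% 2/3 satisfied · (1,4)% 1/2 satisfied · (1,6)@ 0/0 satisfied
Row 2: (2,1)% 2/2 satisfied · (2,2)% 2/3 satisfied · (2,3)% 3/4 satisfied · (2,4)@ 0/2 not · (2,7)@ 1/1 satisfied
Row 3: (3,1)% 1/1 satisfied · (3,3)% 1/2 satisfied · (3,6)@ 1/1 satisfied · (3,7)@ 3/3 satisfied
Row 4: (4,3)@ 0/1 not · (4,7)@ 1/1 satisfied
For instance (1,2) has only 0/2 same-type neighbors, below 1/3.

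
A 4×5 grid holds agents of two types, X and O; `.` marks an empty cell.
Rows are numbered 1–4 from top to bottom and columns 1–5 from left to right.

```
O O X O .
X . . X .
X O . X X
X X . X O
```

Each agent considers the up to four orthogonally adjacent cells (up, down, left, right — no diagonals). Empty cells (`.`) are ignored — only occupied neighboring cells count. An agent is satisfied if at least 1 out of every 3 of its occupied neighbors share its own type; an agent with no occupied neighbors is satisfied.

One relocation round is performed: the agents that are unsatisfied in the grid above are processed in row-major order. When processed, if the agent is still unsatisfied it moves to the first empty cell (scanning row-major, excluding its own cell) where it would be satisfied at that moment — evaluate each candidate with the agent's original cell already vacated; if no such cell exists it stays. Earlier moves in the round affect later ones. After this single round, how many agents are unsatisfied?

0

Initially unsatisfied (in order): (1,3), (1,4), (3,2), (4,5).
  (1,3) → (2,2).
  (1,4) → (1,3).
  (3,2) → (1,4).
  (4,5) → (1,5).
Resulting grid:
O O O O O
X X . X .
X . . X X
X X . X .
All satisfied now.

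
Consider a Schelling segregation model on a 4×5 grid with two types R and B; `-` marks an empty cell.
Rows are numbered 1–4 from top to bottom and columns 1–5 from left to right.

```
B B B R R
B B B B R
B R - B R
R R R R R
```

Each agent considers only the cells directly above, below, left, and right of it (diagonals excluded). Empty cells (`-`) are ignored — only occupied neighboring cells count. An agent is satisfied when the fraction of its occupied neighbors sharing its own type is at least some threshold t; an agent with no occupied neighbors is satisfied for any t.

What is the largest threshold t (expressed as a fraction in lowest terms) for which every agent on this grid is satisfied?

(1,1)B 2/2
(1,2)B 3/3
(1,3)B 2/3
(1,4)R 1/3
(1,5)R 2/2
(2,1)B 3/3
(2,2)B 3/4
(2,3)B 3/3
(2,4)B 2/4
(2,5)R 2/3
(3,1)B 1/3
(3,2)R 1/3
(3,4)B 1/3
(3,5)R 2/3
(4,1)R 1/2
(4,2)R 3/3
(4,3)R 2/2
(4,4)R 2/3
(4,5)R 2/2
The smallest same-type fraction is 1/3 at (1,4), which reduces to 1/3. Any threshold above that leaves this agent unsatisfied.

1/3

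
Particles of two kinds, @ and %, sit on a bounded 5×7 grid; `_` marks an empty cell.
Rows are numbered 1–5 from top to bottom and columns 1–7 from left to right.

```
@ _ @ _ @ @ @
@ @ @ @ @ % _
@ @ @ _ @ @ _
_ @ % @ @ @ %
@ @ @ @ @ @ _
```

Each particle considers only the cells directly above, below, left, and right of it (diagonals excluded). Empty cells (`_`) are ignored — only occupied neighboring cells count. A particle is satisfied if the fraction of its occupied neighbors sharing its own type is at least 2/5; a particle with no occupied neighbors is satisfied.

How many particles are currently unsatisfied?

3

Row 1: (1,1)@ 1/1 ok · (1,3)@ 1/1 ok · (1,5)@ 2/2 ok · (1,6)@ 2/3 ok · (1,7)@ 1/1 ok
Row 2: (2,1)@ 3/3 ok · (2,2)@ 3/3 ok · (2,3)@ 4/4 ok · (2,4)@ 2/2 ok · (2,5)@ 3/4 ok · (2,6)% 0/3 unhappy
Row 3: (3,1)@ 2/2 ok · (3,2)@ 4/4 ok · (3,3)@ 2/3 ok · (3,5)@ 3/3 ok · (3,6)@ 2/3 ok
Row 4: (4,2)@ 2/3 ok · (4,3)% 0/4 unhappy · (4,4)@ 2/3 ok · (4,5)@ 4/4 ok · (4,6)@ 3/4 ok · (4,7)% 0/1 unhappy
Row 5: (5,1)@ 1/1 ok · (5,2)@ 3/3 ok · (5,3)@ 2/3 ok · (5,4)@ 3/3 ok · (5,5)@ 3/3 ok · (5,6)@ 2/2 ok
Unsatisfied: (2,6), (4,3), (4,7) — 3 in total.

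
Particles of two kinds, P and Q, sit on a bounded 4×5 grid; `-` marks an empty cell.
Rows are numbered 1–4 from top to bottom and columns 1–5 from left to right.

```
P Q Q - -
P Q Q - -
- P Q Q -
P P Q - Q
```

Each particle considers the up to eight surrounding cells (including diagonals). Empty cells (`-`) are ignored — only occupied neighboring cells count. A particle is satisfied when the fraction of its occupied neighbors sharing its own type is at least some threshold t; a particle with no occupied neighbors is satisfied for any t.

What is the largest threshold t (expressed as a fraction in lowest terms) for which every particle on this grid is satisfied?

1/3

(1,1)P 1/3
(1,2)Q 3/5
(1,3)Q 3/3
(2,1)P 2/4
(2,2)Q 4/7
(2,3)Q 5/6
(3,2)P 3/7
(3,3)Q 4/6
(3,4)Q 4/4
(4,1)P 2/2
(4,2)P 2/4
(4,3)Q 2/4
(4,5)Q 1/1
The smallest same-type fraction is 1/3 at (1,1), which reduces to 1/3. Any threshold above that leaves this particle unsatisfied.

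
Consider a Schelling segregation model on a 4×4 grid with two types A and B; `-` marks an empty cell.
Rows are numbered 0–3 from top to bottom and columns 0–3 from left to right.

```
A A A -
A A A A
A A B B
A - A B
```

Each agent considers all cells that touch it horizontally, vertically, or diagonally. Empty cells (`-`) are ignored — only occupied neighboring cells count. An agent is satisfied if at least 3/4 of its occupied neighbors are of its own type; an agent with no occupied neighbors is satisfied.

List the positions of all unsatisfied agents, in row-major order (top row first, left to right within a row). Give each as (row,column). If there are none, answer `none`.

Row 0: (0,0)A 3/3 satisfied · (0,1)A 5/5 satisfied · (0,2)A 4/4 satisfied
Row 1: (1,0)A 5/5 satisfied · (1,1)A 7/8 satisfied · (1,2)A 5/7 not · (1,3)A 2/4 not
Row 2: (2,0)A 4/4 satisfied · (2,1)A 6/7 satisfied · (2,2)B 2/7 not · (2,3)B 2/5 not
Row 3: (3,0)A 2/2 satisfied · (3,2)A 1/4 not · (3,3)B 2/3 not

(1,2), (1,3), (2,2), (2,3), (3,2), (3,3)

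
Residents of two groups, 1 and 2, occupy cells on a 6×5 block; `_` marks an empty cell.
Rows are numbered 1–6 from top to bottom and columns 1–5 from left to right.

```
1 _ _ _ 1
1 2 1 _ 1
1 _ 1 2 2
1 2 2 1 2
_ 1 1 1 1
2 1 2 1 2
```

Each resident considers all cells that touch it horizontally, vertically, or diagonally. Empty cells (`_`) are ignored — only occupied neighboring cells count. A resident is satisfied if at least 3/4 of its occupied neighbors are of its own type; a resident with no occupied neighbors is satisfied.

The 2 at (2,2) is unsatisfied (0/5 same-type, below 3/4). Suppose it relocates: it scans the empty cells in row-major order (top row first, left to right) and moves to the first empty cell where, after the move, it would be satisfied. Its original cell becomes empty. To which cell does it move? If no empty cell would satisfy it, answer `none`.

none

Vacating (2,2). Empty cells in order:
  (1,2): 0/3 same-type → still unsatisfied.
  (1,3): 0/1 same-type → still unsatisfied.
  (1,4): 0/3 same-type → still unsatisfied.
  (2,4): 2/6 same-type → still unsatisfied.
  (3,2): 2/7 same-type → still unsatisfied.
  (5,1): 2/5 same-type → still unsatisfied.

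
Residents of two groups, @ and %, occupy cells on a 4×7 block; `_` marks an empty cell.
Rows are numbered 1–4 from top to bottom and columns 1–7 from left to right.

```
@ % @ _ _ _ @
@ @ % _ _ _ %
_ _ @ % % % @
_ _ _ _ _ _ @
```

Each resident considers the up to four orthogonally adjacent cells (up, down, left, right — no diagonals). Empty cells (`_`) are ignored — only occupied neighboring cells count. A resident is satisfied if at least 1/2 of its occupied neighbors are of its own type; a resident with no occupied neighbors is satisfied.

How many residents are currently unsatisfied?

8

(1,1)@ 1/2 ok
(1,2)% 0/3 unhappy
(1,3)@ 0/2 unhappy
(1,7)@ 0/1 unhappy
(2,1)@ 2/2 ok
(2,2)@ 1/3 unhappy
(2,3)% 0/3 unhappy
(2,7)% 0/2 unhappy
(3,3)@ 0/2 unhappy
(3,4)% 1/2 ok
(3,5)% 2/2 ok
(3,6)% 1/2 ok
(3,7)@ 1/3 unhappy
(4,7)@ 1/1 ok
Unsatisfied: (1,2), (1,3), (1,7), (2,2), (2,3), (2,7), (3,3), (3,7) — 8 in total.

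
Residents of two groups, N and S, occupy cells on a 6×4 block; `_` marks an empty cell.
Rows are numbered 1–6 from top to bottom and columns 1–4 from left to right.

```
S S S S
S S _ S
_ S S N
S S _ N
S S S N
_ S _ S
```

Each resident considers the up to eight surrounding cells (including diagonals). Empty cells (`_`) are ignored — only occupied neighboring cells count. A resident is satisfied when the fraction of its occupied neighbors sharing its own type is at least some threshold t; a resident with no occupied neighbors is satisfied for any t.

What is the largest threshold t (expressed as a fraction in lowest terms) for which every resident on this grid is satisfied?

1/3

Row 1: (1,1)S 3/3 · (1,2)S 4/4 · (1,3)S 4/4 · (1,4)S 2/2
Row 2: (2,1)S 4/4 · (2,2)S 6/6 · (2,4)S 3/4
Row 3: (3,2)S 5/5 · (3,3)S 4/6 · (3,4)N 1/3
Row 4: (4,1)S 4/4 · (4,2)S 6/6 · (4,4)N 2/4
Row 5: (5,1)S 4/4 · (5,2)S 5/5 · (5,3)S 4/6 · (5,4)N 1/3
Row 6: (6,2)S 3/3 · (6,4)S 1/2
The smallest same-type fraction is 1/3 at (3,4), which reduces to 1/3. Any threshold above that leaves this resident unsatisfied.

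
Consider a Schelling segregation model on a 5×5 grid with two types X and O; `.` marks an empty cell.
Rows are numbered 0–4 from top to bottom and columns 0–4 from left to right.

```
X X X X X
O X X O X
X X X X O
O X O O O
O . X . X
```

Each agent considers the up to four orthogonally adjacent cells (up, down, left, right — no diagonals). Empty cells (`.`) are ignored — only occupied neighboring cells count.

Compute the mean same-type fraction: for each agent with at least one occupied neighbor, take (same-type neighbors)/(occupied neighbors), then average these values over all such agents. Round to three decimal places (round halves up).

(0,0)X 1/2
(0,1)X 3/3
(0,2)X 3/3
(0,3)X 2/3
(0,4)X 2/2
(1,0)O 0/3
(1,1)X 3/4
(1,2)X 3/4
(1,3)O 0/4
(1,4)X 1/3
(2,0)X 1/3
(2,1)X 4/4
(2,2)X 3/4
(2,3)X 1/4
(2,4)O 1/3
(3,0)O 1/3
(3,1)X 1/3
(3,2)O 1/4
(3,3)O 2/3
(3,4)O 2/3
(4,0)O 1/1
(4,2)X 0/1
(4,4)X 0/1
Sum over 23 agents: 1/2 + 3/3 + 3/3 + 2/3 + 2/2 + 0/3 + 3/4 + 3/4 + 0/4 + 1/3 + 1/3 + 4/4 + 3/4 + 1/4 + 1/3 + 1/3 + 1/3 + 1/4 + 2/3 + 2/3 + 1/1 + 0/1 + 0/1 = 143/12; mean = 143/12 ÷ 23 = 143/276 = 0.518115… → 0.518.

0.518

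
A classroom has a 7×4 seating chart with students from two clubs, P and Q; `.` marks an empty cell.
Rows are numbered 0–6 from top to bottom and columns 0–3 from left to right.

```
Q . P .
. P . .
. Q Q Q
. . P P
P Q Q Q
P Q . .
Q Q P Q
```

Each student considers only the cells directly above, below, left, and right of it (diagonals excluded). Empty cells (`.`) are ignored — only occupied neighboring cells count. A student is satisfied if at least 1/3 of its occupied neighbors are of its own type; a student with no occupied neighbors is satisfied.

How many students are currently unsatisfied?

Row 0: (0,0)Q 0/0 ✓ · (0,2)P 0/0 ✓
Row 1: (1,1)P 0/1 ✗
Row 2: (2,1)Q 1/2 ✓ · (2,2)Q 2/3 ✓ · (2,3)Q 1/2 ✓
Row 3: (3,2)P 1/3 ✓ · (3,3)P 1/3 ✓
Row 4: (4,0)P 1/2 ✓ · (4,1)Q 2/3 ✓ · (4,2)Q 2/3 ✓ · (4,3)Q 1/2 ✓
Row 5: (5,0)P 1/3 ✓ · (5,1)Q 2/3 ✓
Row 6: (6,0)Q 1/2 ✓ · (6,1)Q 2/3 ✓ · (6,2)P 0/2 ✗ · (6,3)Q 0/1 ✗
Unsatisfied: (1,1), (6,2), (6,3) — 3 in total.

3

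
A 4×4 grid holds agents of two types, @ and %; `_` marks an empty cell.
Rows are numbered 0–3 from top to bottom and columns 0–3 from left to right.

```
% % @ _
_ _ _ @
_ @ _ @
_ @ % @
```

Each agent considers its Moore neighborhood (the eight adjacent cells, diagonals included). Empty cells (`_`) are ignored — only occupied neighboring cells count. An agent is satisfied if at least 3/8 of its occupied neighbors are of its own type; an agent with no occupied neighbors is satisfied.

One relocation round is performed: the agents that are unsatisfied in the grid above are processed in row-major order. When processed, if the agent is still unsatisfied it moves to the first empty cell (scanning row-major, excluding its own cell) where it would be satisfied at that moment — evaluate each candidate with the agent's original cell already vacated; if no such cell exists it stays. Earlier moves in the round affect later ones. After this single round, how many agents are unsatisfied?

0

Initially unsatisfied (in order): (3,2).
  (3,2) → (1,0).
Resulting grid:
% % @ _
% _ _ @
_ @ _ @
_ @ _ @
All satisfied now.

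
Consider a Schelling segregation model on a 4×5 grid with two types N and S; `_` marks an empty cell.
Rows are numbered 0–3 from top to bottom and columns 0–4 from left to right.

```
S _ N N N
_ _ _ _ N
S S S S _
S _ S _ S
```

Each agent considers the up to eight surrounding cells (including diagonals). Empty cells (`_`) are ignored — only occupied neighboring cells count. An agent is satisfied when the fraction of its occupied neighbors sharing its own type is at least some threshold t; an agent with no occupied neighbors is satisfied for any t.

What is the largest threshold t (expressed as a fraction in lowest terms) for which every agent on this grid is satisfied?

(0,0)S — no occupied neighbors
(0,2)N 1/1
(0,3)N 3/3
(0,4)N 2/2
(1,4)N 2/3
(2,0)S 2/2
(2,1)S 4/4
(2,2)S 3/3
(2,3)S 3/4
(3,0)S 2/2
(3,2)S 3/3
(3,4)S 1/1
The smallest same-type fraction is 2/3 at (1,4), which reduces to 2/3. Any threshold above that leaves this agent unsatisfied.

2/3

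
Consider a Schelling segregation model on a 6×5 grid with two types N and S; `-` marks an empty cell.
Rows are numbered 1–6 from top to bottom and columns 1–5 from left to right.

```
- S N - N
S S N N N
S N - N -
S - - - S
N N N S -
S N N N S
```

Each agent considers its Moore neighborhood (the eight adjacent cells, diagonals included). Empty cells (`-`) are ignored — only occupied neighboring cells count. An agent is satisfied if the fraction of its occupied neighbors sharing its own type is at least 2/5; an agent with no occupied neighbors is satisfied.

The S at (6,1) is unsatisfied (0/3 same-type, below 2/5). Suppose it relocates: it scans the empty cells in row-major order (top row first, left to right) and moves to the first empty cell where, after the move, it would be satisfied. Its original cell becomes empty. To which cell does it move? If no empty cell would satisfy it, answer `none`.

(1,1)

Vacating (6,1). Empty cells in order:
  (1,1): 3/3 same-type → satisfied — stop here.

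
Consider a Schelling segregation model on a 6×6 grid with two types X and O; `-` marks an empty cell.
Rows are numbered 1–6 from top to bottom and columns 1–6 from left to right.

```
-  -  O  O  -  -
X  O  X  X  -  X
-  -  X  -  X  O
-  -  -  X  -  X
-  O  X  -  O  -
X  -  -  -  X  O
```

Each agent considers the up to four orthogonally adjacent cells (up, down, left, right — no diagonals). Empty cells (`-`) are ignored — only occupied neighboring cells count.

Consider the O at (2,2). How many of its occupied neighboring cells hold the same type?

0

Occupied neighbors of (2,2): (2,1)=X, (2,3)=X.
Same type (O): 0 of 2.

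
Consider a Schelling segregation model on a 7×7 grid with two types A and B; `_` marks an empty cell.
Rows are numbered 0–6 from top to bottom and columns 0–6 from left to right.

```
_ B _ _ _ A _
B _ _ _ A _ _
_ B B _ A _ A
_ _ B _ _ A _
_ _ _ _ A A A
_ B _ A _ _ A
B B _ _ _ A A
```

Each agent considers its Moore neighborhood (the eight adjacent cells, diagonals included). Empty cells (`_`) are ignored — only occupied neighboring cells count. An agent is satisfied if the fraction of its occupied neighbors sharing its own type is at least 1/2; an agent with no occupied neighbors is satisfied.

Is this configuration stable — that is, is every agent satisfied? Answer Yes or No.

(0,1)B 1/1 ✓
(0,5)A 1/1 ✓
(1,0)B 2/2 ✓
(1,4)A 2/2 ✓
(2,1)B 3/3 ✓
(2,2)B 2/2 ✓
(2,4)A 2/2 ✓
(2,6)A 1/1 ✓
(3,2)B 2/2 ✓
(3,5)A 5/5 ✓
(4,4)A 3/3 ✓
(4,5)A 4/4 ✓
(4,6)A 3/3 ✓
(5,1)B 2/2 ✓
(5,3)A 1/1 ✓
(5,6)A 4/4 ✓
(6,0)B 2/2 ✓
(6,1)B 2/2 ✓
(6,5)A 2/2 ✓
(6,6)A 2/2 ✓
All meet the threshold, so the configuration is stable.

Yes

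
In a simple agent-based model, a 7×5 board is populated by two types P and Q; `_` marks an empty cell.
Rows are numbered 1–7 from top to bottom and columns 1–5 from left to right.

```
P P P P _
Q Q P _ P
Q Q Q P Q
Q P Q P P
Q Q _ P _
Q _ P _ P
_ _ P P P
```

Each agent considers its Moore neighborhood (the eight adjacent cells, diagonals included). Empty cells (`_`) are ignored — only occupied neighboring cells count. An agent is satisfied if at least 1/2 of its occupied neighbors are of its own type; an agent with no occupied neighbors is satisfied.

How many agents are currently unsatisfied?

(1,1)P 1/3 unhappy
(1,2)P 3/5 ok
(1,3)P 3/4 ok
(1,4)P 3/3 ok
(2,1)Q 3/5 ok
(2,2)Q 4/8 ok
(2,3)P 4/7 ok
(2,5)P 2/3 ok
(3,1)Q 4/5 ok
(3,2)Q 6/8 ok
(3,3)Q 3/7 unhappy
(3,4)P 4/7 ok
(3,5)Q 0/4 unhappy
(4,1)Q 4/5 ok
(4,2)P 0/7 unhappy
(4,3)Q 3/7 unhappy
(4,4)P 3/6 ok
(4,5)P 3/4 ok
(5,1)Q 3/4 ok
(5,2)Q 4/6 ok
(5,4)P 4/5 ok
(6,1)Q 2/2 ok
(6,3)P 3/4 ok
(6,5)P 3/3 ok
(7,3)P 2/2 ok
(7,4)P 4/4 ok
(7,5)P 2/2 ok
Unsatisfied: (1,1), (3,3), (3,5), (4,2), (4,3) — 5 in total.

5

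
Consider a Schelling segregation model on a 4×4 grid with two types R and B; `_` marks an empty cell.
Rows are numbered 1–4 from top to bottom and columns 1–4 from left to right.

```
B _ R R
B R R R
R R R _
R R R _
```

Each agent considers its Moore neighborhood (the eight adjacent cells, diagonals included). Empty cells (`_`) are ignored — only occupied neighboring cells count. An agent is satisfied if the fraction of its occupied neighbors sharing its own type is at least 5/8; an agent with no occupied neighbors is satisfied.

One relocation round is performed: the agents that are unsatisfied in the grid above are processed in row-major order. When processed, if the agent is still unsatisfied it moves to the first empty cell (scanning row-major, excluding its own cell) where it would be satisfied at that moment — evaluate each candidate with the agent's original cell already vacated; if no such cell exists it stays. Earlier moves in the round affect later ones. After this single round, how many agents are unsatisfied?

2

Initially unsatisfied (in order): (1,1), (2,1).
  (1,1): no empty cell satisfies it; stays.
  (2,1): no empty cell satisfies it; stays.
Resulting grid:
B _ R R
B R R R
R R R _
R R R _
Unsatisfied now: (1,1), (2,1).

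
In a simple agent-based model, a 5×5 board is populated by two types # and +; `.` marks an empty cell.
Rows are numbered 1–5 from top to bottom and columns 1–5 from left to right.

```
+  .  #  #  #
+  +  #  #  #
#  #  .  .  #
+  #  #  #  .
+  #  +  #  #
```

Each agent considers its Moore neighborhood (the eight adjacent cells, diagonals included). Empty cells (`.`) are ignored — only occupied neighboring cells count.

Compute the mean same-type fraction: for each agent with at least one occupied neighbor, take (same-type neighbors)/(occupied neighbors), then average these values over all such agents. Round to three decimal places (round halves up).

Row 1: (1,1)+ 2/2 · (1,3)# 3/4 · (1,4)# 5/5 · (1,5)# 3/3
Row 2: (2,1)+ 2/4 · (2,2)+ 2/6 · (2,3)# 4/5 · (2,4)# 6/6 · (2,5)# 4/4
Row 3: (3,1)# 2/5 · (3,2)# 4/7 · (3,5)# 3/3
Row 4: (4,1)+ 1/5 · (4,2)# 4/7 · (4,3)# 5/6 · (4,4)# 4/5
Row 5: (5,1)+ 1/3 · (5,2)# 2/5 · (5,3)+ 0/5 · (5,4)# 3/4 · (5,5)# 2/2
Sum over 21 agents: 2/2 + 3/4 + 5/5 + 3/3 + 2/4 + 2/6 + 4/5 + 6/6 + 4/4 + 2/5 + 4/7 + 3/3 + 1/5 + 4/7 + 5/6 + 4/5 + 1/3 + 2/5 + 0/5 + 3/4 + 2/2 = 997/70; mean = 997/70 ÷ 21 = 997/1470 = 0.678231… → 0.678.

0.678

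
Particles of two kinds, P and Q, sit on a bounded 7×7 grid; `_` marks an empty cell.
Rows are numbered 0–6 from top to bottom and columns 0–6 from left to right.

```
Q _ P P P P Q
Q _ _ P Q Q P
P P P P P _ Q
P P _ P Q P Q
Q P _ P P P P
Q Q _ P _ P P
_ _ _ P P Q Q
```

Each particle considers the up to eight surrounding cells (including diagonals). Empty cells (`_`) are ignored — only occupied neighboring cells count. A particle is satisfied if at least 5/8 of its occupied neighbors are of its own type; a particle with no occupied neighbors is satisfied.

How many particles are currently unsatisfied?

(0,0)Q 1/1 ok
(0,2)P 2/2 ok
(0,3)P 3/4 ok
(0,4)P 3/5 unhappy
(0,5)P 2/5 unhappy
(0,6)Q 1/3 unhappy
(1,0)Q 1/3 unhappy
(1,3)P 6/7 ok
(1,4)Q 1/7 unhappy
(1,5)Q 3/7 unhappy
(1,6)P 1/4 unhappy
(2,0)P 3/4 ok
(2,1)P 4/5 ok
(2,2)P 5/5 ok
(2,3)P 4/6 ok
(2,4)P 4/7 unhappy
(2,6)Q 2/4 unhappy
(3,0)P 4/5 ok
(3,1)P 5/6 ok
(3,3)P 5/6 ok
(3,4)Q 0/7 unhappy
(3,5)P 4/7 unhappy
(3,6)Q 1/4 unhappy
(4,0)Q 2/5 unhappy
(4,1)P 2/5 unhappy
(4,3)P 3/4 ok
(4,4)P 6/7 ok
(4,5)P 5/7 ok
(4,6)P 4/5 ok
(5,0)Q 2/3 ok
(5,1)Q 2/3 ok
(5,3)P 4/4 ok
(5,5)P 5/7 ok
(5,6)P 3/5 unhappy
(6,3)P 2/2 ok
(6,4)P 3/4 ok
(6,5)Q 1/4 unhappy
(6,6)Q 1/3 unhappy
Unsatisfied: (0,4), (0,5), (0,6), (1,0), (1,4), (1,5), (1,6), (2,4), (2,6), (3,4), (3,5), (3,6), (4,0), (4,1), (5,6), (6,5), (6,6) — 17 in total.

17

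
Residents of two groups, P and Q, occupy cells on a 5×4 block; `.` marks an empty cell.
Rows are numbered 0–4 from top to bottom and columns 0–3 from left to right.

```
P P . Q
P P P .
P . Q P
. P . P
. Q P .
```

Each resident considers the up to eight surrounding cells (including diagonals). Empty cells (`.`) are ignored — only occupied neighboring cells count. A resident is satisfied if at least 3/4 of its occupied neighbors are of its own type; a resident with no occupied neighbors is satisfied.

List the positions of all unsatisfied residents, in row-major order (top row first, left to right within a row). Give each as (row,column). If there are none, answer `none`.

(0,3), (1,2), (2,2), (2,3), (3,1), (3,3), (4,1), (4,2)

Row 0: (0,0)P 3/3 satisfied · (0,1)P 4/4 satisfied · (0,3)Q 0/1 not
Row 1: (1,0)P 4/4 satisfied · (1,1)P 5/6 satisfied · (1,2)P 3/5 not
Row 2: (2,0)P 3/3 satisfied · (2,2)Q 0/5 not · (2,3)P 2/3 not
Row 3: (3,1)P 2/4 not · (3,3)P 2/3 not
Row 4: (4,1)Q 0/2 not · (4,2)P 2/3 not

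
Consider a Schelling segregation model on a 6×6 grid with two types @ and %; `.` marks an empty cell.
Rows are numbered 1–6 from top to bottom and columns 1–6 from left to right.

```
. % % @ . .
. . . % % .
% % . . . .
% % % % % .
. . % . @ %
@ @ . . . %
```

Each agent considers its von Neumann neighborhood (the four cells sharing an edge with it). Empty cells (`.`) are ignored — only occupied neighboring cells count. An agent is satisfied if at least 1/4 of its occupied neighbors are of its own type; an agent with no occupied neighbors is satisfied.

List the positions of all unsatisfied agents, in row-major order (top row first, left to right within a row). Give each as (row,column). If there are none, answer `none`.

(1,4), (5,5)

Row 1: (1,2)% 1/1 ok · (1,3)% 1/2 ok · (1,4)@ 0/2 unhappy
Row 2: (2,4)% 1/2 ok · (2,5)% 1/1 ok
Row 3: (3,1)% 2/2 ok · (3,2)% 2/2 ok
Row 4: (4,1)% 2/2 ok · (4,2)% 3/3 ok · (4,3)% 3/3 ok · (4,4)% 2/2 ok · (4,5)% 1/2 ok
Row 5: (5,3)% 1/1 ok · (5,5)@ 0/2 unhappy · (5,6)% 1/2 ok
Row 6: (6,1)@ 1/1 ok · (6,2)@ 1/1 ok · (6,6)% 1/1 ok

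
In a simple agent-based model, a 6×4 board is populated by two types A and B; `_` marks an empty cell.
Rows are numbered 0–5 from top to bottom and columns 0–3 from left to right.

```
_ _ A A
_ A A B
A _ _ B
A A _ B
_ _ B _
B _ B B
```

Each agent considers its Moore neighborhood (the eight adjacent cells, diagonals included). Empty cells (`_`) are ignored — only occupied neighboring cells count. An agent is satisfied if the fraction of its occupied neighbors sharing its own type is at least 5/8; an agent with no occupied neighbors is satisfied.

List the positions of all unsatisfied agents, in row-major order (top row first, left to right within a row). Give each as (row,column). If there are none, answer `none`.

(1,2), (1,3)

Row 0: (0,2)A 3/4 ok · (0,3)A 2/3 ok
Row 1: (1,1)A 3/3 ok · (1,2)A 3/5 unhappy · (1,3)B 1/4 unhappy
Row 2: (2,0)A 3/3 ok · (2,3)B 2/3 ok
Row 3: (3,0)A 2/2 ok · (3,1)A 2/3 ok · (3,3)B 2/2 ok
Row 4: (4,2)B 3/4 ok
Row 5: (5,0)B 0/0 ok · (5,2)B 2/2 ok · (5,3)B 2/2 ok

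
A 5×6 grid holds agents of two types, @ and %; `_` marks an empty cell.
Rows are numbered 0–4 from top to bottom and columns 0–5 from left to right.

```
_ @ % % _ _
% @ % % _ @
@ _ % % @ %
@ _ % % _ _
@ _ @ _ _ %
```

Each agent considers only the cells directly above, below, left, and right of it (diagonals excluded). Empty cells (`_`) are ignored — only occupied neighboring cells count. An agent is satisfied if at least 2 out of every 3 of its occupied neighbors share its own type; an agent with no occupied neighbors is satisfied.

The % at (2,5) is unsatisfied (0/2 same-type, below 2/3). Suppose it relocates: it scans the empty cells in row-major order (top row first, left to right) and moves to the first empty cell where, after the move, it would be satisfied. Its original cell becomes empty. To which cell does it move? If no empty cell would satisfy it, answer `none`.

(0,4)

Vacating (2,5). Empty cells in order:
  (0,0): 1/2 same-type → still unsatisfied.
  (0,4): 1/1 same-type → satisfied — stop here.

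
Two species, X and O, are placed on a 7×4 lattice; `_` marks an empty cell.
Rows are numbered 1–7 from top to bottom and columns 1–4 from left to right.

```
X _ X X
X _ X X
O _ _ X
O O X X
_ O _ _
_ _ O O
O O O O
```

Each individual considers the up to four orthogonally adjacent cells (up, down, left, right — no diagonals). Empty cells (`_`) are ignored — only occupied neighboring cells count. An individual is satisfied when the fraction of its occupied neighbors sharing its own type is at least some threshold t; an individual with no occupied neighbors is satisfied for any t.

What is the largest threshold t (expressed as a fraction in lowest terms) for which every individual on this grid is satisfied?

1/2

Row 1: (1,1)X 1/1 · (1,3)X 2/2 · (1,4)X 2/2
Row 2: (2,1)X 1/2 · (2,3)X 2/2 · (2,4)X 3/3
Row 3: (3,1)O 1/2 · (3,4)X 2/2
Row 4: (4,1)O 2/2 · (4,2)O 2/3 · (4,3)X 1/2 · (4,4)X 2/2
Row 5: (5,2)O 1/1
Row 6: (6,3)O 2/2 · (6,4)O 2/2
Row 7: (7,1)O 1/1 · (7,2)O 2/2 · (7,3)O 3/3 · (7,4)O 2/2
The smallest same-type fraction is 1/2 at (2,1), which reduces to 1/2. Any threshold above that leaves this individual unsatisfied.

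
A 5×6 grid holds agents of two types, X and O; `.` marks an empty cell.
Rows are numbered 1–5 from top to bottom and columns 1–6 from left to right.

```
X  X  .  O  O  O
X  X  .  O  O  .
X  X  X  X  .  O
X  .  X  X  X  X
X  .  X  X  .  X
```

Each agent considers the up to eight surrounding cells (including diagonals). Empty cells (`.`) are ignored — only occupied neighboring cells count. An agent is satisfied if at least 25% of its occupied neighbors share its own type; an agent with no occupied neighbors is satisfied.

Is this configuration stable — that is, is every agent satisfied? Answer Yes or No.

Yes

(1,1)X 3/3 satisfied
(1,2)X 3/3 satisfied
(1,4)O 3/3 satisfied
(1,5)O 4/4 satisfied
(1,6)O 2/2 satisfied
(2,1)X 5/5 satisfied
(2,2)X 6/6 satisfied
(2,4)O 3/5 satisfied
(2,5)O 5/6 satisfied
(3,1)X 4/4 satisfied
(3,2)X 6/6 satisfied
(3,3)X 5/6 satisfied
(3,4)X 4/6 satisfied
(3,6)O 1/3 satisfied
(4,1)X 3/3 satisfied
(4,3)X 6/6 satisfied
(4,4)X 6/6 satisfied
(4,5)X 5/6 satisfied
(4,6)X 2/3 satisfied
(5,1)X 1/1 satisfied
(5,3)X 3/3 satisfied
(5,4)X 4/4 satisfied
(5,6)X 2/2 satisfied
All meet the threshold, so the configuration is stable.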